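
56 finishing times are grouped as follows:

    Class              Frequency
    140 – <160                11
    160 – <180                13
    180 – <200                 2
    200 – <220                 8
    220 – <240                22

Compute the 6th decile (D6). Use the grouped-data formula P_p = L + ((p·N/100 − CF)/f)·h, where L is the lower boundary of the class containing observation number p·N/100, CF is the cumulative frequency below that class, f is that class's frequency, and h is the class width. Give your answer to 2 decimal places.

N = 56; target position k = 60/100 · 56 = 33.6.
Cumulative frequencies: 11, 24, 26, 34, 56.
Observation 33.6 falls in the class 200 – <220.
L = 200, CF = 26, f = 8, h = 20.
P60 = 200 + ((33.6 − 26)/8)·20 = 200 + 19 = 219.

219.00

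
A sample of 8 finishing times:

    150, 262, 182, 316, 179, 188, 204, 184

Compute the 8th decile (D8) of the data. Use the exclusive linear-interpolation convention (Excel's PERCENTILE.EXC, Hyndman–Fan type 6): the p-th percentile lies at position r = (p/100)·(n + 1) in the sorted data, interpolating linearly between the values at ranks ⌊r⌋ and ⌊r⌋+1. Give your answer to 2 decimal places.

Sorted: 150, 179, 182, 184, 188, 204, 262, 316.
n = 8.
r = (80/100)·(8 + 1) = 7.2.
Rank 7 is 262 and rank 8 is 316.
Interpolate: 262 + 0.2·(316 − 262) = 262 + 0.2·54 = 272.8.

272.80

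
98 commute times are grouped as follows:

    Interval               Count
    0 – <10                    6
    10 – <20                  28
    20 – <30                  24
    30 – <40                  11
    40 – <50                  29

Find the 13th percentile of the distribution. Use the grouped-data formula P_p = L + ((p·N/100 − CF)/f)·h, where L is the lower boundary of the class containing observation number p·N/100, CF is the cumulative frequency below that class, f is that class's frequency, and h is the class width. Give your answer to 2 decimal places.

N = 98; target position k = 13/100 · 98 = 12.74.
Cumulative frequencies: 6, 34, 58, 69, 98.
Observation 12.74 falls in the class 10 – <20.
L = 10, CF = 6, f = 28, h = 10.
P13 = 10 + ((12.74 − 6)/28)·10 = 10 + 2.40714 = 12.4071.

12.41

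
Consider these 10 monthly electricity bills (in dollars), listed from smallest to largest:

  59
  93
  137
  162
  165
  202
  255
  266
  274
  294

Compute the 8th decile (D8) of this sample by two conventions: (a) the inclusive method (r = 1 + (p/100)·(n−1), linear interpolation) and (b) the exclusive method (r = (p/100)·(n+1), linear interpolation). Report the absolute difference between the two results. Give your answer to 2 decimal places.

4.80

n = 10.
(a) r = 8.2; between ranks 8 (266) and 9 (274): 267.6.
(b) r = 8.8; between ranks 8 (266) and 9 (274): 272.4.
|267.6 − 272.4| = 4.8.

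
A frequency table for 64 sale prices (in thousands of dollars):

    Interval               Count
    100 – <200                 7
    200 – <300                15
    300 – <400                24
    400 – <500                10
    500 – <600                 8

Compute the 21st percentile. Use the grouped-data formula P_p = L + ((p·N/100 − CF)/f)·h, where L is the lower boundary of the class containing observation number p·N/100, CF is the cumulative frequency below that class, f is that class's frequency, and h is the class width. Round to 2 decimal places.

N = 64; target position k = 21/100 · 64 = 13.44.
Cumulative frequencies: 7, 22, 46, 56, 64.
Observation 13.44 falls in the class 200 – <300.
L = 200, CF = 7, f = 15, h = 100.
P21 = 200 + ((13.44 − 7)/15)·100 = 200 + 42.9333 = 242.933.

242.93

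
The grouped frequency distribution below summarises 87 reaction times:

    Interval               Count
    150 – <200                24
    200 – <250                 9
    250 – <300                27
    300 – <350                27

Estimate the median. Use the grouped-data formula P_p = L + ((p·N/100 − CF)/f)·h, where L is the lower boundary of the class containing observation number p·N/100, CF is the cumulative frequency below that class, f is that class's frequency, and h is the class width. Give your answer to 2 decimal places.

269.44

N = 87; target position k = 50/100 · 87 = 43.5.
Cumulative frequencies: 24, 33, 60, 87.
Observation 43.5 falls in the class 250 – <300.
L = 250, CF = 33, f = 27, h = 50.
P50 = 250 + ((43.5 − 33)/27)·50 = 250 + 19.4444 = 269.444.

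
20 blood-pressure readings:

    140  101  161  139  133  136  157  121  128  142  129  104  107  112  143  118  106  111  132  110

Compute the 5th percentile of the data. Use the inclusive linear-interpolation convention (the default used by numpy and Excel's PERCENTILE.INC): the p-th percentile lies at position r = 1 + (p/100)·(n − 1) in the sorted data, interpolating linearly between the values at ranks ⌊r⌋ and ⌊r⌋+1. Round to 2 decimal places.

103.85

Sorted: 101, 104, 106, 107, 110, 111, 112, 118, 121, 128, 129, 132, 133, 136, 139, 140, 142, 143, 157, 161.
n = 20.
r = 1 + (5/100)·(20 − 1) = 1 + 0.95 = 1.95.
Rank 1 is 101 and rank 2 is 104.
Interpolate: 101 + 0.95·(104 − 101) = 101 + 0.95·3 = 103.85.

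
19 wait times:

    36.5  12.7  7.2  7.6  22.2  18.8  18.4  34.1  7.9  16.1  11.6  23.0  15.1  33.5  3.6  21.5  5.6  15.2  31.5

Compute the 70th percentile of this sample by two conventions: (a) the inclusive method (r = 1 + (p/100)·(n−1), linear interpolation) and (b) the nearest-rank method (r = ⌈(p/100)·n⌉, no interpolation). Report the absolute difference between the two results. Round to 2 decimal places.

0.28

Sorted: 3.6, 5.6, 7.2, 7.6, 7.9, 11.6, 12.7, 15.1, 15.2, 16.1, 18.4, 18.8, 21.5, 22.2, 23.0, 31.5, 33.5, 34.1, 36.5.
n = 19.
(a) r = 13.6; between ranks 13 (21.5) and 14 (22.2): 21.92.
(b) the nearest-rank method: rank 14 → 22.2.
|21.92 − 22.2| = 0.28.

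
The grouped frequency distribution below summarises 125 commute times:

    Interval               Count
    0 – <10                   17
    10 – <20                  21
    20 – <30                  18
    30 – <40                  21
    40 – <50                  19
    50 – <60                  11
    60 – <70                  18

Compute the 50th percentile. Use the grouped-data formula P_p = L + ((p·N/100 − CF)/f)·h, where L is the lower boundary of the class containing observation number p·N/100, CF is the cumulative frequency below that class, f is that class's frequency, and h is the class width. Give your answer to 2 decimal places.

N = 125; target position k = 50/100 · 125 = 62.5.
Cumulative frequencies: 17, 38, 56, 77, 96, 107, 125.
Observation 62.5 falls in the class 30 – <40.
L = 30, CF = 56, f = 21, h = 10.
P50 = 30 + ((62.5 − 56)/21)·10 = 30 + 3.09524 = 33.0952.

33.10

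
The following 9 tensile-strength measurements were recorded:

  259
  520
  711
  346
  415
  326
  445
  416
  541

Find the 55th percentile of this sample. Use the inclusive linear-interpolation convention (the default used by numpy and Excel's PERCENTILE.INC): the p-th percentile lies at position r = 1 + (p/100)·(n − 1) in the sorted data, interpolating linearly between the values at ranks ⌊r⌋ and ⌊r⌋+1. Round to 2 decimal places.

Sorted: 259, 326, 346, 415, 416, 445, 520, 541, 711.
n = 9.
r = 1 + (55/100)·(9 − 1) = 1 + 4.4 = 5.4.
Rank 5 is 416 and rank 6 is 445.
Interpolate: 416 + 0.4·(445 − 416) = 416 + 0.4·29 = 427.6.

427.60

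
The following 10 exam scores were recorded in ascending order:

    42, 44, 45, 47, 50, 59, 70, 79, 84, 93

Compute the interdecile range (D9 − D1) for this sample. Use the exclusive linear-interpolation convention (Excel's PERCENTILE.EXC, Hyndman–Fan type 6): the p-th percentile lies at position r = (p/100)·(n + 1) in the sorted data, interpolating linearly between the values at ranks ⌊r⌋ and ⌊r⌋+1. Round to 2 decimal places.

49.90

n = 10.
P10: r = 1.1; ranks 1–2 are 42, 44; interpolating gives 42.2.
P90: r = 9.9; ranks 9–10 are 84, 93; interpolating gives 92.1.
Difference: 92.1 − 42.2 = 49.9.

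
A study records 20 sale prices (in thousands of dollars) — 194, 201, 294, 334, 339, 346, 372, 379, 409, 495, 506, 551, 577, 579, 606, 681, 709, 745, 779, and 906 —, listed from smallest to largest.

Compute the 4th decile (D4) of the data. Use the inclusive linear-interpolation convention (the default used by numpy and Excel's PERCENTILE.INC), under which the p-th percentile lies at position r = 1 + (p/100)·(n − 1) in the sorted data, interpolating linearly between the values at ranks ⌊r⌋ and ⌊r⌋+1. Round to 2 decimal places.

397.00

n = 20.
r = 1 + (40/100)·(20 − 1) = 1 + 7.6 = 8.6.
Rank 8 is 379 and rank 9 is 409.
Interpolate: 379 + 0.6·(409 − 379) = 379 + 0.6·30 = 397.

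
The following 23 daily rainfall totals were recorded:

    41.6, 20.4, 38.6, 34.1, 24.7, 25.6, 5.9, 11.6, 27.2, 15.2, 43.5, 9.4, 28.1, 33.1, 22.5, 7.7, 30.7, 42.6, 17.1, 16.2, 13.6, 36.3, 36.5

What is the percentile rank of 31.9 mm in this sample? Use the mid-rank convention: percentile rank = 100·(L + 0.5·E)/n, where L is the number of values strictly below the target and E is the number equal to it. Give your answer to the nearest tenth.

Sorted: 5.9, 7.7, 9.4, 11.6, 13.6, 15.2, 16.2, 17.1, 20.4, 22.5, 24.7, 25.6, 27.2, 28.1, 30.7, 33.1, 34.1, 36.3, 36.5, 38.6, 41.6, 42.6, 43.5.
Count below 31.9: L = 15; count equal: E = 0; n = 23.
Percentile rank = 100·(15 + 0.5·0)/23 = 100·15/23 = 65.22.

65.2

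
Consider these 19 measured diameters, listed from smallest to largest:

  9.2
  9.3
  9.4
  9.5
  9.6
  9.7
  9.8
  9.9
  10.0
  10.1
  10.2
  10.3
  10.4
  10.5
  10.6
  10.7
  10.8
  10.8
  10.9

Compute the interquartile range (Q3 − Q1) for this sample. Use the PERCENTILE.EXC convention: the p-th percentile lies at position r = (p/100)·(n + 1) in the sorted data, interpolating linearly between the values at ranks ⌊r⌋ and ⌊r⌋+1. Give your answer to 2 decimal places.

1.00

n = 19.
P25: r = 5 (integer) → 9.6.
P75: r = 15 (integer) → 10.6.
Difference: 10.6 − 9.6 = 1.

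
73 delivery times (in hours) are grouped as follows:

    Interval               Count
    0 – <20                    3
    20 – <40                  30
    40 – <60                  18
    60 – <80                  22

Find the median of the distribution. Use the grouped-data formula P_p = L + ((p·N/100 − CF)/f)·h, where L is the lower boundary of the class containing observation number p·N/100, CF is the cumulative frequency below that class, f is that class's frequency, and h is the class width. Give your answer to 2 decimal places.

43.89

N = 73; target position k = 50/100 · 73 = 36.5.
Cumulative frequencies: 3, 33, 51, 73.
Observation 36.5 falls in the class 40 – <60.
L = 40, CF = 33, f = 18, h = 20.
P50 = 40 + ((36.5 − 33)/18)·20 = 40 + 3.88889 = 43.8889.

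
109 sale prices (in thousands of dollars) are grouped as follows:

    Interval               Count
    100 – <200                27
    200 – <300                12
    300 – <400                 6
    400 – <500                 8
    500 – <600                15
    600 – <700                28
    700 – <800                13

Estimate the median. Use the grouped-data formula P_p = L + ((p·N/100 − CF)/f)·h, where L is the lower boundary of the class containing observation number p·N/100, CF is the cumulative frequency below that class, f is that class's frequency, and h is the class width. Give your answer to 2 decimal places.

N = 109; target position k = 50/100 · 109 = 54.5.
Cumulative frequencies: 27, 39, 45, 53, 68, 96, 109.
Observation 54.5 falls in the class 500 – <600.
L = 500, CF = 53, f = 15, h = 100.
P50 = 500 + ((54.5 − 53)/15)·100 = 500 + 10 = 510.

510.00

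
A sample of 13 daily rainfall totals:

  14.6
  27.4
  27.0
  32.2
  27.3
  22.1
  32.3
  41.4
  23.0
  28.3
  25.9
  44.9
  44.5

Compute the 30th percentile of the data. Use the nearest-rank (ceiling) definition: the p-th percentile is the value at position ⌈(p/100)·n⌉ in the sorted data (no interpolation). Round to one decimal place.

Sorted: 14.6, 22.1, 23.0, 25.9, 27.0, 27.3, 27.4, 28.3, 32.2, 32.3, 41.4, 44.5, 44.9.
n = 13.
Position = ⌈30/100 · 13⌉ = ⌈3.9⌉ = 4.
The value at rank 4 is 25.9.

25.9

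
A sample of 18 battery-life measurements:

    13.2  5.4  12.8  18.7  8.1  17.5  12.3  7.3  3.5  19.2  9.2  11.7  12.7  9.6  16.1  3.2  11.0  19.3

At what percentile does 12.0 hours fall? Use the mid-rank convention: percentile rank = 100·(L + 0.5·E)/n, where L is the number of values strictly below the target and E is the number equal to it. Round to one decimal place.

Sorted: 3.2, 3.5, 5.4, 7.3, 8.1, 9.2, 9.6, 11.0, 11.7, 12.3, 12.7, 12.8, 13.2, 16.1, 17.5, 18.7, 19.2, 19.3.
Count below 12.0: L = 9; count equal: E = 0; n = 18.
Percentile rank = 100·(9 + 0.5·0)/18 = 100·9/18 = 50.

50.0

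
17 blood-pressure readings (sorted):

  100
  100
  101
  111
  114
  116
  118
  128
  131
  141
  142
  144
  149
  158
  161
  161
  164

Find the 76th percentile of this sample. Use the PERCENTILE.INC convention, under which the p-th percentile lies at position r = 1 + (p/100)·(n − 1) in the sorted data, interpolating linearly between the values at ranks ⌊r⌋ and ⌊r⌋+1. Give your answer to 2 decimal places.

n = 17.
r = 1 + (76/100)·(17 − 1) = 1 + 12.16 = 13.16.
Rank 13 is 149 and rank 14 is 158.
Interpolate: 149 + 0.16·(158 − 149) = 149 + 0.16·9 = 150.44.

150.44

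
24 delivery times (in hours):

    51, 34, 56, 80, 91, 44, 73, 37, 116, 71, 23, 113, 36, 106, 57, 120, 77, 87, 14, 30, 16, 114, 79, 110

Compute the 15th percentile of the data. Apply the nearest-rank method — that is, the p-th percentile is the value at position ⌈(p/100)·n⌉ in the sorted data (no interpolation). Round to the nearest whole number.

Sorted: 14, 16, 23, 30, 34, 36, 37, 44, 51, 56, 57, 71, 73, 77, 79, 80, 87, 91, 106, 110, 113, 114, 116, 120.
n = 24.
Position = ⌈15/100 · 24⌉ = ⌈3.6⌉ = 4.
The value at rank 4 is 30.

30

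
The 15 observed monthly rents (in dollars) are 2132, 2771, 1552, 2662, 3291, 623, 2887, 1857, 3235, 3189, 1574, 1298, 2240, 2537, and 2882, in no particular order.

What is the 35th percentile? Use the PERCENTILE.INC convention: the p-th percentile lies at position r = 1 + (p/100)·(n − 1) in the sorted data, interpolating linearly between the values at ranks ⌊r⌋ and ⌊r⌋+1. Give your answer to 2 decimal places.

2104.50

Sorted: 623, 1298, 1552, 1574, 1857, 2132, 2240, 2537, 2662, 2771, 2882, 2887, 3189, 3235, 3291.
n = 15.
r = 1 + (35/100)·(15 − 1) = 1 + 4.9 = 5.9.
Rank 5 is 1857 and rank 6 is 2132.
Interpolate: 1857 + 0.9·(2132 − 1857) = 1857 + 0.9·275 = 2104.5.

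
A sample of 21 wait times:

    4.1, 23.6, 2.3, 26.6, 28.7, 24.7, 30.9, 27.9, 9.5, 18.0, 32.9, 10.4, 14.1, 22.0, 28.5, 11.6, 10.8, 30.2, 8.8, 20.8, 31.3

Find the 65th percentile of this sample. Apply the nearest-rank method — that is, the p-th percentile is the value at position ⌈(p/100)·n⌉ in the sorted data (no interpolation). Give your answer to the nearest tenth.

26.6

Sorted: 2.3, 4.1, 8.8, 9.5, 10.4, 10.8, 11.6, 14.1, 18.0, 20.8, 22.0, 23.6, 24.7, 26.6, 27.9, 28.5, 28.7, 30.2, 30.9, 31.3, 32.9.
n = 21.
Position = ⌈65/100 · 21⌉ = ⌈13.65⌉ = 14.
The value at rank 14 is 26.6.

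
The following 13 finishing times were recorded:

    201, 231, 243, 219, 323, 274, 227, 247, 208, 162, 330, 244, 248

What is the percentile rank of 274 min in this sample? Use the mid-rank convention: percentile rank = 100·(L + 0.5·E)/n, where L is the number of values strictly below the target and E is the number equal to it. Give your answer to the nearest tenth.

80.8

Sorted: 162, 201, 208, 219, 227, 231, 243, 244, 247, 248, 274, 323, 330.
Count below 274: L = 10; count equal: E = 1; n = 13.
Percentile rank = 100·(10 + 0.5·1)/13 = 100·10.5/13 = 80.77.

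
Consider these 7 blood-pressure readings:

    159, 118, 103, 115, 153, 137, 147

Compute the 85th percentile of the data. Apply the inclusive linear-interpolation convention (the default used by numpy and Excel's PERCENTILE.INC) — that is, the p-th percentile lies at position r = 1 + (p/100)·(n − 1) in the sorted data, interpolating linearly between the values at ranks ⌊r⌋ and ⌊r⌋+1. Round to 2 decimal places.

Sorted: 103, 115, 118, 137, 147, 153, 159.
n = 7.
r = 1 + (85/100)·(7 − 1) = 1 + 5.1 = 6.1.
Rank 6 is 153 and rank 7 is 159.
Interpolate: 153 + 0.1·(159 − 153) = 153 + 0.1·6 = 153.6.

153.60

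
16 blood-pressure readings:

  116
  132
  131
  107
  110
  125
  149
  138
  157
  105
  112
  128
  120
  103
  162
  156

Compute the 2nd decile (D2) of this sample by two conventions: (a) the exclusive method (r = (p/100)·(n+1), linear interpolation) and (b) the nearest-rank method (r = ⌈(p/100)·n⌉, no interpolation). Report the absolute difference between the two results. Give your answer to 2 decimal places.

1.80

Sorted: 103, 105, 107, 110, 112, 116, 120, 125, 128, 131, 132, 138, 149, 156, 157, 162.
n = 16.
(a) r = 3.4; between ranks 3 (107) and 4 (110): 108.2.
(b) the nearest-rank method: rank 4 → 110.
|108.2 − 110| = 1.8.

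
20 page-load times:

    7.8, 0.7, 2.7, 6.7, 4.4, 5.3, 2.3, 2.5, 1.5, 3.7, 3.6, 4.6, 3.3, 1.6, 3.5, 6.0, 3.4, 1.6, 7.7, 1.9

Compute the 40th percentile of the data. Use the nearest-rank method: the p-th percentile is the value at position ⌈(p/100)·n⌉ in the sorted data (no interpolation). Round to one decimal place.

2.7

Sorted: 0.7, 1.5, 1.6, 1.6, 1.9, 2.3, 2.5, 2.7, 3.3, 3.4, 3.5, 3.6, 3.7, 4.4, 4.6, 5.3, 6.0, 6.7, 7.7, 7.8.
n = 20.
Position = ⌈40/100 · 20⌉ = ⌈8⌉ = 8.
The value at rank 8 is 2.7.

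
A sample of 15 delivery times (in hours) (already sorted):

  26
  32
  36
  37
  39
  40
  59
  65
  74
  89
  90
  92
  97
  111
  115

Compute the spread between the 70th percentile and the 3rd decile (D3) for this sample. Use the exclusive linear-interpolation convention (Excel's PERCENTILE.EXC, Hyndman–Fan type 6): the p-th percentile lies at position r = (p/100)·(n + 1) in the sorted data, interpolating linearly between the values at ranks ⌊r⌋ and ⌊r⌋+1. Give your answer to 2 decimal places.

51.80

n = 15.
P30: r = 4.8; ranks 4–5 are 37, 39; interpolating gives 38.6.
P70: r = 11.2; ranks 11–12 are 90, 92; interpolating gives 90.4.
Difference: 90.4 − 38.6 = 51.8.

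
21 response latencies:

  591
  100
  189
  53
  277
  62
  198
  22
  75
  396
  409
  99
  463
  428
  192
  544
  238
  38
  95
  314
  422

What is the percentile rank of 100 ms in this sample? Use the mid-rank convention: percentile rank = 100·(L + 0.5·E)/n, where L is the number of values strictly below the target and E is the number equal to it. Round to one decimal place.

Sorted: 22, 38, 53, 62, 75, 95, 99, 100, 189, 192, 198, 238, 277, 314, 396, 409, 422, 428, 463, 544, 591.
Count below 100: L = 7; count equal: E = 1; n = 21.
Percentile rank = 100·(7 + 0.5·1)/21 = 100·7.5/21 = 35.71.

35.7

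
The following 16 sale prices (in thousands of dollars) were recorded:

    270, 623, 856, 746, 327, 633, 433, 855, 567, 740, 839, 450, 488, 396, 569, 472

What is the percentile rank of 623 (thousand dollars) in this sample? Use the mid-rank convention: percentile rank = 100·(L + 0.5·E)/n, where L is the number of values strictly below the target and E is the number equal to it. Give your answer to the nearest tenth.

59.4

Sorted: 270, 327, 396, 433, 450, 472, 488, 567, 569, 623, 633, 740, 746, 839, 855, 856.
Count below 623: L = 9; count equal: E = 1; n = 16.
Percentile rank = 100·(9 + 0.5·1)/16 = 100·9.5/16 = 59.38.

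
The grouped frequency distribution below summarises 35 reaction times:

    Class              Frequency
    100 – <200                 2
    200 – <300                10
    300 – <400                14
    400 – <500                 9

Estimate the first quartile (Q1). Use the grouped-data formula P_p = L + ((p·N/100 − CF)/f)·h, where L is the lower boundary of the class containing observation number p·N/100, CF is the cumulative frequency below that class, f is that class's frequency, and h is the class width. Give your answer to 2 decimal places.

N = 35; target position k = 25/100 · 35 = 8.75.
Cumulative frequencies: 2, 12, 26, 35.
Observation 8.75 falls in the class 200 – <300.
L = 200, CF = 2, f = 10, h = 100.
P25 = 200 + ((8.75 − 2)/10)·100 = 200 + 67.5 = 267.5.

267.50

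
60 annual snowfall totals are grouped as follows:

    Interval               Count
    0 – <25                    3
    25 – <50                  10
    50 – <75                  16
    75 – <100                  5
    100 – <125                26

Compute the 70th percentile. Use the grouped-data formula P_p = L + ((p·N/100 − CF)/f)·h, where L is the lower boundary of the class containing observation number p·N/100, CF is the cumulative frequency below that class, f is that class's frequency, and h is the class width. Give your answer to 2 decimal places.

107.69

N = 60; target position k = 70/100 · 60 = 42.
Cumulative frequencies: 3, 13, 29, 34, 60.
Observation 42 falls in the class 100 – <125.
L = 100, CF = 34, f = 26, h = 25.
P70 = 100 + ((42 − 34)/26)·25 = 100 + 7.69231 = 107.692.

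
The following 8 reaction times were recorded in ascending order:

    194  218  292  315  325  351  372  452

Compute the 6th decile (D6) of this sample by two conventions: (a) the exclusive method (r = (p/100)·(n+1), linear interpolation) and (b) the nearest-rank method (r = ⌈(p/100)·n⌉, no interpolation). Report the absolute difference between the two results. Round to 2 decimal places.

n = 8.
(a) r = 5.4; between ranks 5 (325) and 6 (351): 335.4.
(b) the nearest-rank method: rank 5 → 325.
|335.4 − 325| = 10.4.

10.40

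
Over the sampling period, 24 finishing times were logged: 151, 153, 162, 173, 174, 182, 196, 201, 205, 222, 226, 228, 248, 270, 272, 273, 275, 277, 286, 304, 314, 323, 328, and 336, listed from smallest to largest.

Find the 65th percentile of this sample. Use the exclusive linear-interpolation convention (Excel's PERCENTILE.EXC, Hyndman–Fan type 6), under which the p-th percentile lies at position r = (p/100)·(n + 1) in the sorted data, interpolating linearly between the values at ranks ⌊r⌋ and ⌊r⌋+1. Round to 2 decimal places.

273.50

n = 24.
r = (65/100)·(24 + 1) = 16.25.
Rank 16 is 273 and rank 17 is 275.
Interpolate: 273 + 0.25·(275 − 273) = 273 + 0.25·2 = 273.5.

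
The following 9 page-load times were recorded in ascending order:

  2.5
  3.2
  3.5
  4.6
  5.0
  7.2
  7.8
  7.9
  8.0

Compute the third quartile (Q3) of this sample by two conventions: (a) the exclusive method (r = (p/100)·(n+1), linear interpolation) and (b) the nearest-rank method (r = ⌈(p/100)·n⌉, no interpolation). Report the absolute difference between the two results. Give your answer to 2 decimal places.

0.05

n = 9.
(a) r = 7.5; between ranks 7 (7.8) and 8 (7.9): 7.85.
(b) the nearest-rank method: rank 7 → 7.8.
|7.85 − 7.8| = 0.05.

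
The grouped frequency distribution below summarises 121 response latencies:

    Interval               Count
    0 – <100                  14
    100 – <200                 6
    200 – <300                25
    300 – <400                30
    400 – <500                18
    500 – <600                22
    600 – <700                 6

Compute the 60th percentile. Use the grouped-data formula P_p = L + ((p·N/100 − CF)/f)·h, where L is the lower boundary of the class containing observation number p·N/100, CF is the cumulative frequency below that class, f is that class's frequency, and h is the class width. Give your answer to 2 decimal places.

N = 121; target position k = 60/100 · 121 = 72.6.
Cumulative frequencies: 14, 20, 45, 75, 93, 115, 121.
Observation 72.6 falls in the class 300 – <400.
L = 300, CF = 45, f = 30, h = 100.
P60 = 300 + ((72.6 − 45)/30)·100 = 300 + 92 = 392.

392.00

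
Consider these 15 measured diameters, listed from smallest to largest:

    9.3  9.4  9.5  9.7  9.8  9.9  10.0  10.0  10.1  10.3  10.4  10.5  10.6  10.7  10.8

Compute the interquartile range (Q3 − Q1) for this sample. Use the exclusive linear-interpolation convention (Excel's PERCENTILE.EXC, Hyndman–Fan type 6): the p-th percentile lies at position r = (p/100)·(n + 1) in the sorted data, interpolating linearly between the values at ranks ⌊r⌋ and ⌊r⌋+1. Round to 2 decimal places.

n = 15.
P25: r = 4 (integer) → 9.7.
P75: r = 12 (integer) → 10.5.
Difference: 10.5 − 9.7 = 0.8.

0.80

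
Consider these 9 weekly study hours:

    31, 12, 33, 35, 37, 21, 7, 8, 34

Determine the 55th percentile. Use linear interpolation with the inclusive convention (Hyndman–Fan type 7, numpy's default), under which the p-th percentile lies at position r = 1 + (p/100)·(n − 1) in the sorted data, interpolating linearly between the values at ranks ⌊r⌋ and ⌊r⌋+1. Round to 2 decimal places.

31.80

Sorted: 7, 8, 12, 21, 31, 33, 34, 35, 37.
n = 9.
r = 1 + (55/100)·(9 − 1) = 1 + 4.4 = 5.4.
Rank 5 is 31 and rank 6 is 33.
Interpolate: 31 + 0.4·(33 − 31) = 31 + 0.4·2 = 31.8.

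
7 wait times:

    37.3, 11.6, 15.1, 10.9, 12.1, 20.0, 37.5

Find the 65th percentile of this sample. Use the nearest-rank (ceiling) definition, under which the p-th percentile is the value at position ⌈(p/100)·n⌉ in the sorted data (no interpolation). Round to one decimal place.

Sorted: 10.9, 11.6, 12.1, 15.1, 20.0, 37.3, 37.5.
n = 7.
Position = ⌈65/100 · 7⌉ = ⌈4.55⌉ = 5.
The value at rank 5 is 20.0.

20.0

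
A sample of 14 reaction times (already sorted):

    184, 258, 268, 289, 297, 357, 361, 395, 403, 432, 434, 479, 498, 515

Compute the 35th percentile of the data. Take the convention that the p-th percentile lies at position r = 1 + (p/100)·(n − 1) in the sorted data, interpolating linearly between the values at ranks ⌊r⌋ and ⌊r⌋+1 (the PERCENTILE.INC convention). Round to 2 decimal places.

330.00

n = 14.
r = 1 + (35/100)·(14 − 1) = 1 + 4.55 = 5.55.
Rank 5 is 297 and rank 6 is 357.
Interpolate: 297 + 0.55·(357 − 297) = 297 + 0.55·60 = 330.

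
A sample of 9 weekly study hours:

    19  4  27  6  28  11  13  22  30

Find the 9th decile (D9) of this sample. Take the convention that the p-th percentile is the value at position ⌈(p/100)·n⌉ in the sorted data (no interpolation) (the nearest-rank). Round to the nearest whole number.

30

Sorted: 4, 6, 11, 13, 19, 22, 27, 28, 30.
n = 9.
Position = ⌈90/100 · 9⌉ = ⌈8.1⌉ = 9.
The value at rank 9 is 30.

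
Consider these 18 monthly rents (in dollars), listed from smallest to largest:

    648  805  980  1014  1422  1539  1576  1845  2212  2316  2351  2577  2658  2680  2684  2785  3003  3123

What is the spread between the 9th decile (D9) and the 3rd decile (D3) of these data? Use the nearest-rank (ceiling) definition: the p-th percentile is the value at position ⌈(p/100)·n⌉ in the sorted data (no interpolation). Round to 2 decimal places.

n = 18.
P30: rank ⌈30/100·18⌉ = 6 → 1539.
P90: rank ⌈90/100·18⌉ = 17 → 3003.
Difference: 3003 − 1539 = 1464.

1464.00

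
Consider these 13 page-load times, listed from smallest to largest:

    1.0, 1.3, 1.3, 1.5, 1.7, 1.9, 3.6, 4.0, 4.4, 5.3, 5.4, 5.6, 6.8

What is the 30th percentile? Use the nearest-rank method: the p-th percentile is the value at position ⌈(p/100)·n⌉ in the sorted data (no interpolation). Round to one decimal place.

1.5

n = 13.
Position = ⌈30/100 · 13⌉ = ⌈3.9⌉ = 4.
The value at rank 4 is 1.5.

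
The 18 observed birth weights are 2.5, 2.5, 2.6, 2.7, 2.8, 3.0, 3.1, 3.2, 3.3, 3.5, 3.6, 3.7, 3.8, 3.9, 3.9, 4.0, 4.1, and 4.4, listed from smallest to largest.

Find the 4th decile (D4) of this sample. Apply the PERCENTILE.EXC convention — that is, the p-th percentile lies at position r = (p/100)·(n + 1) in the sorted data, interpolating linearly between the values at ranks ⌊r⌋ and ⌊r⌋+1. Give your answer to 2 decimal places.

n = 18.
r = (40/100)·(18 + 1) = 7.6.
Rank 7 is 3.1 and rank 8 is 3.2.
Interpolate: 3.1 + 0.6·(3.2 − 3.1) = 3.1 + 0.6·0.1 = 3.16.

3.16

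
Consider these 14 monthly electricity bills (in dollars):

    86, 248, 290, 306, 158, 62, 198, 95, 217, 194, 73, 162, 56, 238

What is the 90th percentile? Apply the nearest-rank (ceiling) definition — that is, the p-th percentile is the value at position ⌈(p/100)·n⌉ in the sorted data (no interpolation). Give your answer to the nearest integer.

290

Sorted: 56, 62, 73, 86, 95, 158, 162, 194, 198, 217, 238, 248, 290, 306.
n = 14.
Position = ⌈90/100 · 14⌉ = ⌈12.6⌉ = 13.
The value at rank 13 is 290.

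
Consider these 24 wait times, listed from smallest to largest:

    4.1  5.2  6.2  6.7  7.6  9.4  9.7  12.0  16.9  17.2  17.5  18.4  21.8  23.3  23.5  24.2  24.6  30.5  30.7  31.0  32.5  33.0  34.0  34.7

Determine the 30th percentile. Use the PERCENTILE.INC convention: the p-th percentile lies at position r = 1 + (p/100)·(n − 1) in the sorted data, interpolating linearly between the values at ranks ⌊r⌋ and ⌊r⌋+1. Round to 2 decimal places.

11.77

n = 24.
r = 1 + (30/100)·(24 − 1) = 1 + 6.9 = 7.9.
Rank 7 is 9.7 and rank 8 is 12.0.
Interpolate: 9.7 + 0.9·(12.0 − 9.7) = 9.7 + 0.9·2.3 = 11.77.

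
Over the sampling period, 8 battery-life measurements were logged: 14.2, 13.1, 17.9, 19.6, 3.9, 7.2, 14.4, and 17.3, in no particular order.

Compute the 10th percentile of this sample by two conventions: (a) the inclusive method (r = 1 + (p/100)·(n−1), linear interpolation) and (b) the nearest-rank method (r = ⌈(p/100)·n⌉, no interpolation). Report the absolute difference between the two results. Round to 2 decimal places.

Sorted: 3.9, 7.2, 13.1, 14.2, 14.4, 17.3, 17.9, 19.6.
n = 8.
(a) r = 1.7; between ranks 1 (3.9) and 2 (7.2): 6.21.
(b) the nearest-rank method: rank 1 → 3.9.
|6.21 − 3.9| = 2.31.

2.31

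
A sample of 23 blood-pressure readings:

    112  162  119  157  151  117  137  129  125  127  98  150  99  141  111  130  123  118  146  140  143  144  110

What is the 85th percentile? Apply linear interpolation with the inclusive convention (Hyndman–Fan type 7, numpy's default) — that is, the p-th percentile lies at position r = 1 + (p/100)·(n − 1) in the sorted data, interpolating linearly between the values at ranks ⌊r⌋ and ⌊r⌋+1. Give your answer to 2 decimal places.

148.80

Sorted: 98, 99, 110, 111, 112, 117, 118, 119, 123, 125, 127, 129, 130, 137, 140, 141, 143, 144, 146, 150, 151, 157, 162.
n = 23.
r = 1 + (85/100)·(23 − 1) = 1 + 18.7 = 19.7.
Rank 19 is 146 and rank 20 is 150.
Interpolate: 146 + 0.7·(150 − 146) = 146 + 0.7·4 = 148.8.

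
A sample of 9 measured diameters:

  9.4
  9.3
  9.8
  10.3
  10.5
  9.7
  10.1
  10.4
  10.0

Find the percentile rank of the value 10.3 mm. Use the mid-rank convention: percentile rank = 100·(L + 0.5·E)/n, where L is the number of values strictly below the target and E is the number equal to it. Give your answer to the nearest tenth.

72.2

Sorted: 9.3, 9.4, 9.7, 9.8, 10.0, 10.1, 10.3, 10.4, 10.5.
Count below 10.3: L = 6; count equal: E = 1; n = 9.
Percentile rank = 100·(6 + 0.5·1)/9 = 100·6.5/9 = 72.22.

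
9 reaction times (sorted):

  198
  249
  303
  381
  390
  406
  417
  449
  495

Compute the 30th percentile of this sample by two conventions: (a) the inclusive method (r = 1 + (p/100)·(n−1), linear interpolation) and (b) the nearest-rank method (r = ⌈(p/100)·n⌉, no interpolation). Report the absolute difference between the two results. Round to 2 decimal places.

n = 9.
(a) r = 3.4; between ranks 3 (303) and 4 (381): 334.2.
(b) the nearest-rank method: rank 3 → 303.
|334.2 − 303| = 31.2.

31.20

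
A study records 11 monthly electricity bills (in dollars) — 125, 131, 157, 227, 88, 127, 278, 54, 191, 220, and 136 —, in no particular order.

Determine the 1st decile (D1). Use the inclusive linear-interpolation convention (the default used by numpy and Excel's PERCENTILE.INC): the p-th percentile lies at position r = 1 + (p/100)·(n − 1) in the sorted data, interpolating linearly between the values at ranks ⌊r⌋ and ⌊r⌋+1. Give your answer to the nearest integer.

88

Sorted: 54, 88, 125, 127, 131, 136, 157, 191, 220, 227, 278.
n = 11.
r = 1 + (10/100)·(11 − 1) = 1 + 1 = 2.
r is an integer, so P10 is the value at rank 2: 88.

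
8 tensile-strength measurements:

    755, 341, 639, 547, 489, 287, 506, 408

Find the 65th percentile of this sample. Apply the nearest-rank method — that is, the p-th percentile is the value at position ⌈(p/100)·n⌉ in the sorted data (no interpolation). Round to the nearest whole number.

547

Sorted: 287, 341, 408, 489, 506, 547, 639, 755.
n = 8.
Position = ⌈65/100 · 8⌉ = ⌈5.2⌉ = 6.
The value at rank 6 is 547.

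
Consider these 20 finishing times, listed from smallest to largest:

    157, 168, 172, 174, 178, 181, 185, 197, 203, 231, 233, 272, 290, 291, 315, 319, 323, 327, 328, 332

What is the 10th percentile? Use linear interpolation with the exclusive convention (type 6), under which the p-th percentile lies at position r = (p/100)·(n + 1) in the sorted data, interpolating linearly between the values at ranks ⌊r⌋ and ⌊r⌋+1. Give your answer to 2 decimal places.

n = 20.
r = (10/100)·(20 + 1) = 2.1.
Rank 2 is 168 and rank 3 is 172.
Interpolate: 168 + 0.1·(172 − 168) = 168 + 0.1·4 = 168.4.

168.40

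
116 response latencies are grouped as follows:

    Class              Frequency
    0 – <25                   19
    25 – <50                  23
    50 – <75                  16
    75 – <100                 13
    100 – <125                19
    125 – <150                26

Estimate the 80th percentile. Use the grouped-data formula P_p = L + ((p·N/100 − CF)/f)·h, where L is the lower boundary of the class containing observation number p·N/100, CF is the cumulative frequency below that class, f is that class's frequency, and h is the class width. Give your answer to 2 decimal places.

127.69

N = 116; target position k = 80/100 · 116 = 92.8.
Cumulative frequencies: 19, 42, 58, 71, 90, 116.
Observation 92.8 falls in the class 125 – <150.
L = 125, CF = 90, f = 26, h = 25.
P80 = 125 + ((92.8 − 90)/26)·25 = 125 + 2.69231 = 127.692.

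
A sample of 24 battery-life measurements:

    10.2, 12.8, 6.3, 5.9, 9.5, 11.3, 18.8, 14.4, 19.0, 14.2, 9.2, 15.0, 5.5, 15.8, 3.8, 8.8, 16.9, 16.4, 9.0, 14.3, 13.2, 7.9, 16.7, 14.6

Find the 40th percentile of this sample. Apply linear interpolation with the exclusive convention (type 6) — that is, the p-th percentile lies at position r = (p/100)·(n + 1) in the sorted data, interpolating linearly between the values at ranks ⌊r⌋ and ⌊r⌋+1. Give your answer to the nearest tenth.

10.2

Sorted: 3.8, 5.5, 5.9, 6.3, 7.9, 8.8, 9.0, 9.2, 9.5, 10.2, 11.3, 12.8, 13.2, 14.2, 14.3, 14.4, 14.6, 15.0, 15.8, 16.4, 16.7, 16.9, 18.8, 19.0.
n = 24.
r = (40/100)·(24 + 1) = 10.
r is an integer, so P40 is the value at rank 10: 10.2.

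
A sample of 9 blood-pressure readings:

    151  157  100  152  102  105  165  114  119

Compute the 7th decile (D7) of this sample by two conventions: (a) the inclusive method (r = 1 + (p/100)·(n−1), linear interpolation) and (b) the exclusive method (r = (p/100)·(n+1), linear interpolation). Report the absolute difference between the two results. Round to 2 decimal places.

Sorted: 100, 102, 105, 114, 119, 151, 152, 157, 165.
n = 9.
(a) r = 6.6; between ranks 6 (151) and 7 (152): 151.6.
(b) r = 7 → value at rank 7 = 152.
|151.6 − 152| = 0.4.

0.40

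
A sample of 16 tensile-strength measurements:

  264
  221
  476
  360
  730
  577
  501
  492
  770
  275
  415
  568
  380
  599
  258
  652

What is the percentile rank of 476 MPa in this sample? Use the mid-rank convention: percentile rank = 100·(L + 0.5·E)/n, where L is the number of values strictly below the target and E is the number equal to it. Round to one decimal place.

46.9

Sorted: 221, 258, 264, 275, 360, 380, 415, 476, 492, 501, 568, 577, 599, 652, 730, 770.
Count below 476: L = 7; count equal: E = 1; n = 16.
Percentile rank = 100·(7 + 0.5·1)/16 = 100·7.5/16 = 46.88.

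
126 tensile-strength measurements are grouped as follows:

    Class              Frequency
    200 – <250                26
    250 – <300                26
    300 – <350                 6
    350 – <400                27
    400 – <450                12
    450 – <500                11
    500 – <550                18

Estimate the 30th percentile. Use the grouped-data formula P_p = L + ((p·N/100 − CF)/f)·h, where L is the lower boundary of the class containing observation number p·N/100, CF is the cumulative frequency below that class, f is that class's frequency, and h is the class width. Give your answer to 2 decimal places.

272.69

N = 126; target position k = 30/100 · 126 = 37.8.
Cumulative frequencies: 26, 52, 58, 85, 97, 108, 126.
Observation 37.8 falls in the class 250 – <300.
L = 250, CF = 26, f = 26, h = 50.
P30 = 250 + ((37.8 − 26)/26)·50 = 250 + 22.6923 = 272.692.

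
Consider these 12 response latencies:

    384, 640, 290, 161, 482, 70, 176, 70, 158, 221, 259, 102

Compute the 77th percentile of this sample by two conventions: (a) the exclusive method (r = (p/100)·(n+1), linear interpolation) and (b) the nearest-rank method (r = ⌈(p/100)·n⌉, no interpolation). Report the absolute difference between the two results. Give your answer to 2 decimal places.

Sorted: 70, 70, 102, 158, 161, 176, 221, 259, 290, 384, 482, 640.
n = 12.
(a) r = 10.01; between ranks 10 (384) and 11 (482): 384.98.
(b) the nearest-rank method: rank 10 → 384.
|384.98 − 384| = 0.98.

0.98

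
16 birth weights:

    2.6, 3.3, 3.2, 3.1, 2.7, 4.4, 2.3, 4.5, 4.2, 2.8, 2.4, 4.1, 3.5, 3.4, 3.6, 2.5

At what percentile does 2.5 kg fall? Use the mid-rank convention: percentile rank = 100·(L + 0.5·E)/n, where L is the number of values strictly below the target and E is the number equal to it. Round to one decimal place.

15.6

Sorted: 2.3, 2.4, 2.5, 2.6, 2.7, 2.8, 3.1, 3.2, 3.3, 3.4, 3.5, 3.6, 4.1, 4.2, 4.4, 4.5.
Count below 2.5: L = 2; count equal: E = 1; n = 16.
Percentile rank = 100·(2 + 0.5·1)/16 = 100·2.5/16 = 15.62.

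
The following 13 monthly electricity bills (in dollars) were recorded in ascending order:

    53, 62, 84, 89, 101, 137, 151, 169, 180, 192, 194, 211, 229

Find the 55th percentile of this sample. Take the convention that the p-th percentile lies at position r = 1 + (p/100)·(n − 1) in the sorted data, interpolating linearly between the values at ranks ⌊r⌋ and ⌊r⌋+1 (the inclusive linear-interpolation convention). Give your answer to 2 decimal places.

n = 13.
r = 1 + (55/100)·(13 − 1) = 1 + 6.6 = 7.6.
Rank 7 is 151 and rank 8 is 169.
Interpolate: 151 + 0.6·(169 − 151) = 151 + 0.6·18 = 161.8.

161.80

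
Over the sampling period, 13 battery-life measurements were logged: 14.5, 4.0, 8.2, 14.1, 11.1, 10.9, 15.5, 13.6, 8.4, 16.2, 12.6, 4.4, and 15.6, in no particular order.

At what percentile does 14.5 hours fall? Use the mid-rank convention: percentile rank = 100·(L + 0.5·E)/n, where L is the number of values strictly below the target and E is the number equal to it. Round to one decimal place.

Sorted: 4.0, 4.4, 8.2, 8.4, 10.9, 11.1, 12.6, 13.6, 14.1, 14.5, 15.5, 15.6, 16.2.
Count below 14.5: L = 9; count equal: E = 1; n = 13.
Percentile rank = 100·(9 + 0.5·1)/13 = 100·9.5/13 = 73.08.

73.1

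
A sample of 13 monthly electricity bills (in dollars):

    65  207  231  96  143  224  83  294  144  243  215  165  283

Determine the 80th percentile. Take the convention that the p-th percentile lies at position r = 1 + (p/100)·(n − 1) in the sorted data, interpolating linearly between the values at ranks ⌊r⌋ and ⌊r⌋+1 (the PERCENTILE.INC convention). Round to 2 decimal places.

238.20

Sorted: 65, 83, 96, 143, 144, 165, 207, 215, 224, 231, 243, 283, 294.
n = 13.
r = 1 + (80/100)·(13 − 1) = 1 + 9.6 = 10.6.
Rank 10 is 231 and rank 11 is 243.
Interpolate: 231 + 0.6·(243 − 231) = 231 + 0.6·12 = 238.2.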